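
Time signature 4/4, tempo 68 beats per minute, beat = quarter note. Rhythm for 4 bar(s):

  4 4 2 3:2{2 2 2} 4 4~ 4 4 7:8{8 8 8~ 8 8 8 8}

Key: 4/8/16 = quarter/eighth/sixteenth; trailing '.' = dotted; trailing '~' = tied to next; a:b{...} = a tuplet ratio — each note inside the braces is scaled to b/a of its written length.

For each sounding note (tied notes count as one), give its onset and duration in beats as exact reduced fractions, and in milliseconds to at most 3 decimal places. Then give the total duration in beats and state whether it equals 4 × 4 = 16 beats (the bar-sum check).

1) 0.0ms=0b +882.353ms=1b
2) 882.353ms=1b +882.353ms=1b
3) 1764.706ms=2b +1764.706ms=2b
4) 3529.412ms=4b +1176.471ms=4/3b
5) 4705.882ms=16/3b +1176.471ms=4/3b
6) 5882.353ms=20/3b +1176.471ms=4/3b
7) 7058.824ms=8b +882.353ms=1b
8) 7941.176ms=9b +1764.706ms=2b
9) 9705.882ms=11b +882.353ms=1b
10) 10588.235ms=12b +504.202ms=4/7b
11) 11092.437ms=88/7b +504.202ms=4/7b
12) 11596.639ms=92/7b +1008.403ms=8/7b
13) 12605.042ms=100/7b +504.202ms=4/7b
14) 13109.244ms=104/7b +504.202ms=4/7b
15) 13613.445ms=108/7b +504.202ms=4/7b
Σ=16b of 16 (68bpm 4/4) — PASS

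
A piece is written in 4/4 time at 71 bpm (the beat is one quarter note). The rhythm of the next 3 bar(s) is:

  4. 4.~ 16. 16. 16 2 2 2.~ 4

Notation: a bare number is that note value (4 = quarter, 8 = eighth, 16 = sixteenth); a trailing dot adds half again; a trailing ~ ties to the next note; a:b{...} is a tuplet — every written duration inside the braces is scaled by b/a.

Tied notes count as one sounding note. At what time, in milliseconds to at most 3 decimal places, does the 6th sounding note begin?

note 6 onset = 6b = 5070.423ms

1. 0.0ms @ 0 + 1267.606ms (3/2)
2. 1267.606ms @ 3/2 + 1584.507ms (15/8)
3. 2852.113ms @ 27/8 + 316.901ms (3/8)
4. 3169.014ms @ 15/4 + 211.268ms (1/4)
5. 3380.282ms @ 4 + 1690.141ms (2)
6. 5070.423ms @ 6 + 1690.141ms (2)
7. 6760.563ms @ 8 + 3380.282ms (4)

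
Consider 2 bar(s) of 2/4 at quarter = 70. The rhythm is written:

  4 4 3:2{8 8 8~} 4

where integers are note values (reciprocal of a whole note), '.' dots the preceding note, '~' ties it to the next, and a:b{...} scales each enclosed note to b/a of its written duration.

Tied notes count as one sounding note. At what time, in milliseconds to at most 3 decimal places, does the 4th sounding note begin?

note 4 onset = 7/3b = 2000.0ms

1. 0.0ms @ 0 + 857.143ms (1)
2. 857.143ms @ 1 + 857.143ms (1)
3. 1714.286ms @ 2 + 285.714ms (1/3)
4. 2000.0ms @ 7/3 + 285.714ms (1/3)
5. 2285.714ms @ 8/3 + 1142.857ms (4/3)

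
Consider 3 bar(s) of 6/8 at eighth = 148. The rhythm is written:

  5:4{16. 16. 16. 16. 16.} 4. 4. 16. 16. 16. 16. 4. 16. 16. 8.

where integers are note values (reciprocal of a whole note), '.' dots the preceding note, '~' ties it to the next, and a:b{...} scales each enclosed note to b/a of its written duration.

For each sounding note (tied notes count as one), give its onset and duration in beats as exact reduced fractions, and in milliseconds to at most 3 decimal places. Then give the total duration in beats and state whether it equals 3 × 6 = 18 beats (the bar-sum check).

1) 0.0ms=0b +243.243ms=3/5b
2) 243.243ms=3/5b +243.243ms=3/5b
3) 486.486ms=6/5b +243.243ms=3/5b
4) 729.73ms=9/5b +243.243ms=3/5b
5) 972.973ms=12/5b +243.243ms=3/5b
6) 1216.216ms=3b +1216.216ms=3b
7) 2432.432ms=6b +1216.216ms=3b
8) 3648.649ms=9b +304.054ms=3/4b
9) 3952.703ms=39/4b +304.054ms=3/4b
10) 4256.757ms=21/2b +304.054ms=3/4b
11) 4560.811ms=45/4b +304.054ms=3/4b
12) 4864.865ms=12b +1216.216ms=3b
13) 6081.081ms=15b +304.054ms=3/4b
14) 6385.135ms=63/4b +304.054ms=3/4b
15) 6689.189ms=33/2b +608.108ms=3/2b
Σ=18b of 18 (148bpm 6/8) — PASS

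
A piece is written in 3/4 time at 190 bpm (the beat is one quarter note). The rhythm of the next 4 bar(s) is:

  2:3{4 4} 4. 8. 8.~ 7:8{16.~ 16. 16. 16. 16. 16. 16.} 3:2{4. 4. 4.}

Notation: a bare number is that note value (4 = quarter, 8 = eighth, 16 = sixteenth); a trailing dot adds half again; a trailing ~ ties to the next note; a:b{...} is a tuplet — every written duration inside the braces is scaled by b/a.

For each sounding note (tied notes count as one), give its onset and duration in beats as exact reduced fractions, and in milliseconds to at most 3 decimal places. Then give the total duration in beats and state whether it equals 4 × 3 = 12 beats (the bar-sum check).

1) 0.0ms=0b +473.684ms=3/2b
2) 473.684ms=3/2b +473.684ms=3/2b
3) 947.368ms=3b +473.684ms=3/2b
4) 1421.053ms=9/2b +236.842ms=3/4b
5) 1657.895ms=21/4b +507.519ms=45/28b
6) 2165.414ms=48/7b +135.338ms=3/7b
7) 2300.752ms=51/7b +135.338ms=3/7b
8) 2436.09ms=54/7b +135.338ms=3/7b
9) 2571.429ms=57/7b +135.338ms=3/7b
10) 2706.767ms=60/7b +135.338ms=3/7b
11) 2842.105ms=9b +315.789ms=1b
12) 3157.895ms=10b +315.789ms=1b
13) 3473.684ms=11b +315.789ms=1b
Σ=12b of 12 (190bpm 3/4) — PASS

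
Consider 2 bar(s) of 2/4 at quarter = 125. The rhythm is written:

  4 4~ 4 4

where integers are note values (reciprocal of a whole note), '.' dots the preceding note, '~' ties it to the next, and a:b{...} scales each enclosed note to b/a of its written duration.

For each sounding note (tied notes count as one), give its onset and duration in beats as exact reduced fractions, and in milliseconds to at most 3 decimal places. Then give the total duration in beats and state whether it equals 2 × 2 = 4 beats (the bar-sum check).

1) 0.0ms=0b +480.0ms=1b
2) 480.0ms=1b +960.0ms=2b
3) 1440.0ms=3b +480.0ms=1b
Σ=4b of 4 (125bpm 2/4) — PASS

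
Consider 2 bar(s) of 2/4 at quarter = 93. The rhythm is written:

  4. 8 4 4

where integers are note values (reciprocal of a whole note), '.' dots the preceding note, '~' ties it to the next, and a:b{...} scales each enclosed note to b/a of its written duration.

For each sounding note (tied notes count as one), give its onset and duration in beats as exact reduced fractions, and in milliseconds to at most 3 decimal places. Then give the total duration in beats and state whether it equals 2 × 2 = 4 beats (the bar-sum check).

1) 0.0ms=0b +967.742ms=3/2b
2) 967.742ms=3/2b +322.581ms=1/2b
3) 1290.323ms=2b +645.161ms=1b
4) 1935.484ms=3b +645.161ms=1b
Σ=4b of 4 (93bpm 2/4) — PASS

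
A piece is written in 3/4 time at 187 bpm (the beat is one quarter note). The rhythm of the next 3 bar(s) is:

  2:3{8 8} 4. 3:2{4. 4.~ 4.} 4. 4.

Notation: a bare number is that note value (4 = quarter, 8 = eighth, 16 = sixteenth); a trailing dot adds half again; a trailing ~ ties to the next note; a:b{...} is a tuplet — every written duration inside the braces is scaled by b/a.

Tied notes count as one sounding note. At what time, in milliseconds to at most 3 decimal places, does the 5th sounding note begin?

1. 0.0ms @ 0 + 240.642ms (3/4)
2. 240.642ms @ 3/4 + 240.642ms (3/4)
3. 481.283ms @ 3/2 + 481.283ms (3/2)
4. 962.567ms @ 3 + 320.856ms (1)
5. 1283.422ms @ 4 + 641.711ms (2)
6. 1925.134ms @ 6 + 481.283ms (3/2)
7. 2406.417ms @ 15/2 + 481.283ms (3/2)

note 5 onset = 4b = 1283.422ms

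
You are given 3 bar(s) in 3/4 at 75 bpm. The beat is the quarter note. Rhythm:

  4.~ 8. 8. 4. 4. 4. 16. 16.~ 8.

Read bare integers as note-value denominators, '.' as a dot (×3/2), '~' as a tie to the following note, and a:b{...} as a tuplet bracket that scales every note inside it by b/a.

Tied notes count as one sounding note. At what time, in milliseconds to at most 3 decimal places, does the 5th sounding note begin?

1. 0.0ms @ 0 + 1800.0ms (9/4)
2. 1800.0ms @ 9/4 + 600.0ms (3/4)
3. 2400.0ms @ 3 + 1200.0ms (3/2)
4. 3600.0ms @ 9/2 + 1200.0ms (3/2)
5. 4800.0ms @ 6 + 1200.0ms (3/2)
6. 6000.0ms @ 15/2 + 300.0ms (3/8)
7. 6300.0ms @ 63/8 + 900.0ms (9/8)

note 5 onset = 6b = 4800.0ms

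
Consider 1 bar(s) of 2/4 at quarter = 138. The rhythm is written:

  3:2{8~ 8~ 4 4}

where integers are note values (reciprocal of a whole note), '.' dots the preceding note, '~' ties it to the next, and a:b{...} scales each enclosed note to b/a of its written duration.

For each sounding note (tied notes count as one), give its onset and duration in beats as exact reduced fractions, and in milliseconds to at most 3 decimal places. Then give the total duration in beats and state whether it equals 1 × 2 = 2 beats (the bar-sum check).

1) 0.0ms=0b +579.71ms=4/3b
2) 579.71ms=4/3b +289.855ms=2/3b
Σ=2b of 2 (138bpm 2/4) — PASS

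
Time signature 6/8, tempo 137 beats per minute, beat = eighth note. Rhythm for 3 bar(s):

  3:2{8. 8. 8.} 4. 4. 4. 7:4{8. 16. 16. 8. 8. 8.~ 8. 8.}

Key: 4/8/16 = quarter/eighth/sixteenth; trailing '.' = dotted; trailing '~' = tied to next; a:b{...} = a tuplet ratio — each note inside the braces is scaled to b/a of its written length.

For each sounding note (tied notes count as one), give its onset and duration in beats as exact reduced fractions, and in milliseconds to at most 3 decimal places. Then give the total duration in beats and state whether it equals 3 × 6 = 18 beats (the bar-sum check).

1) 0.0ms=0b +437.956ms=1b
2) 437.956ms=1b +437.956ms=1b
3) 875.912ms=2b +437.956ms=1b
4) 1313.869ms=3b +1313.869ms=3b
5) 2627.737ms=6b +1313.869ms=3b
6) 3941.606ms=9b +1313.869ms=3b
7) 5255.474ms=12b +375.391ms=6/7b
8) 5630.865ms=90/7b +187.696ms=3/7b
9) 5818.561ms=93/7b +187.696ms=3/7b
10) 6006.257ms=96/7b +375.391ms=6/7b
11) 6381.648ms=102/7b +375.391ms=6/7b
12) 6757.039ms=108/7b +750.782ms=12/7b
13) 7507.821ms=120/7b +375.391ms=6/7b
Σ=18b of 18 (137bpm 6/8) — PASS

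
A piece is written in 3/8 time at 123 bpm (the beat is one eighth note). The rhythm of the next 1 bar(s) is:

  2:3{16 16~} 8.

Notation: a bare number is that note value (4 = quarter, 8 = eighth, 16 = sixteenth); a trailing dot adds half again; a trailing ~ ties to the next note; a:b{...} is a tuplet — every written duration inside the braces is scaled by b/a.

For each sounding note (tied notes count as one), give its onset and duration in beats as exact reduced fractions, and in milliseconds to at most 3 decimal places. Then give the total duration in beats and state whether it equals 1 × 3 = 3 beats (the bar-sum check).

1) 0.0ms=0b +365.854ms=3/4b
2) 365.854ms=3/4b +1097.561ms=9/4b
Σ=3b of 3 (123bpm 3/8) — PASS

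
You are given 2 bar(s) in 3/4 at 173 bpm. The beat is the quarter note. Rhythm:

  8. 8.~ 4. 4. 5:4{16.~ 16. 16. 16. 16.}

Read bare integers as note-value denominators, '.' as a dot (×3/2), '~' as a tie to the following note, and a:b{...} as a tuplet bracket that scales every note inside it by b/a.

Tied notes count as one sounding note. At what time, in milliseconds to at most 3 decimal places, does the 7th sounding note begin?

note 7 onset = 57/10b = 1976.879ms

1. 0.0ms @ 0 + 260.116ms (3/4)
2. 260.116ms @ 3/4 + 780.347ms (9/4)
3. 1040.462ms @ 3 + 520.231ms (3/2)
4. 1560.694ms @ 9/2 + 208.092ms (3/5)
5. 1768.786ms @ 51/10 + 104.046ms (3/10)
6. 1872.832ms @ 27/5 + 104.046ms (3/10)
7. 1976.879ms @ 57/10 + 104.046ms (3/10)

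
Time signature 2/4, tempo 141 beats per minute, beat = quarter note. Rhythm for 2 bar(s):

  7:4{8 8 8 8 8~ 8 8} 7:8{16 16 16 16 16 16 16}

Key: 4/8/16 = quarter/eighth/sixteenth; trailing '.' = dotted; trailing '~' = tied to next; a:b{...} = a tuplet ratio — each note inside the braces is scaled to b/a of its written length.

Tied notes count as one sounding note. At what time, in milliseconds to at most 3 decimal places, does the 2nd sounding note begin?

1. 0.0ms @ 0 + 121.581ms (2/7)
2. 121.581ms @ 2/7 + 121.581ms (2/7)
3. 243.161ms @ 4/7 + 121.581ms (2/7)
4. 364.742ms @ 6/7 + 121.581ms (2/7)
5. 486.322ms @ 8/7 + 243.161ms (4/7)
6. 729.483ms @ 12/7 + 121.581ms (2/7)
7. 851.064ms @ 2 + 121.581ms (2/7)
8. 972.644ms @ 16/7 + 121.581ms (2/7)
9. 1094.225ms @ 18/7 + 121.581ms (2/7)
10. 1215.805ms @ 20/7 + 121.581ms (2/7)
11. 1337.386ms @ 22/7 + 121.581ms (2/7)
12. 1458.967ms @ 24/7 + 121.581ms (2/7)
13. 1580.547ms @ 26/7 + 121.581ms (2/7)

note 2 onset = 2/7b = 121.581ms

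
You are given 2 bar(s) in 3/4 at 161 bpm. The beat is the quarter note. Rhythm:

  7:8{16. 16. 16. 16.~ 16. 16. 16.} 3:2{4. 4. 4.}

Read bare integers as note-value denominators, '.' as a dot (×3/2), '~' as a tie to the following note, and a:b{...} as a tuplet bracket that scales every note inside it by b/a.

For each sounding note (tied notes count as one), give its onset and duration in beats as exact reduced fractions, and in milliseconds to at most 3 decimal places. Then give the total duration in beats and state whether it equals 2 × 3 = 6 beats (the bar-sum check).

1) 0.0ms=0b +159.716ms=3/7b
2) 159.716ms=3/7b +159.716ms=3/7b
3) 319.432ms=6/7b +159.716ms=3/7b
4) 479.148ms=9/7b +319.432ms=6/7b
5) 798.58ms=15/7b +159.716ms=3/7b
6) 958.296ms=18/7b +159.716ms=3/7b
7) 1118.012ms=3b +372.671ms=1b
8) 1490.683ms=4b +372.671ms=1b
9) 1863.354ms=5b +372.671ms=1b
Σ=6b of 6 (161bpm 3/4) — PASS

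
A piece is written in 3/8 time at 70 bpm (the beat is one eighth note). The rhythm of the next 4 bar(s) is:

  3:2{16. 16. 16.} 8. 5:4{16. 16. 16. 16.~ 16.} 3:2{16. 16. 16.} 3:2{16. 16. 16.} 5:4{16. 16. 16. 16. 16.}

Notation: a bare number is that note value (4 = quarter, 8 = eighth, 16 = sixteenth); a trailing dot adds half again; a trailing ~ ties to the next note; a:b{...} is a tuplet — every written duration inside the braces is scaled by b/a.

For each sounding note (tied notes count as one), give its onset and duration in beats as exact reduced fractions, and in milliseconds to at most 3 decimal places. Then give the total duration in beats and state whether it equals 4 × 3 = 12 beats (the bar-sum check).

1) 0.0ms=0b +428.571ms=1/2b
2) 428.571ms=1/2b +428.571ms=1/2b
3) 857.143ms=1b +428.571ms=1/2b
4) 1285.714ms=3/2b +1285.714ms=3/2b
5) 2571.429ms=3b +514.286ms=3/5b
6) 3085.714ms=18/5b +514.286ms=3/5b
7) 3600.0ms=21/5b +514.286ms=3/5b
8) 4114.286ms=24/5b +1028.571ms=6/5b
9) 5142.857ms=6b +428.571ms=1/2b
10) 5571.429ms=13/2b +428.571ms=1/2b
11) 6000.0ms=7b +428.571ms=1/2b
12) 6428.571ms=15/2b +428.571ms=1/2b
13) 6857.143ms=8b +428.571ms=1/2b
14) 7285.714ms=17/2b +428.571ms=1/2b
15) 7714.286ms=9b +514.286ms=3/5b
16) 8228.571ms=48/5b +514.286ms=3/5b
17) 8742.857ms=51/5b +514.286ms=3/5b
18) 9257.143ms=54/5b +514.286ms=3/5b
19) 9771.429ms=57/5b +514.286ms=3/5b
Σ=12b of 12 (70bpm 3/8) — PASS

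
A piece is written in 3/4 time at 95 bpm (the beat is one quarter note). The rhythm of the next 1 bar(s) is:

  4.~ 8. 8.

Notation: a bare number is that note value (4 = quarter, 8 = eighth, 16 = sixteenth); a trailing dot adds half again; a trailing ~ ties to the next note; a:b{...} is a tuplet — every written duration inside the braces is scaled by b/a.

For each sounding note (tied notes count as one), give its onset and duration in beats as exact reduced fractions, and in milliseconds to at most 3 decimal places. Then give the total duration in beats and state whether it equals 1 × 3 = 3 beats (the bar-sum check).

1) 0.0ms=0b +1421.053ms=9/4b
2) 1421.053ms=9/4b +473.684ms=3/4b
Σ=3b of 3 (95bpm 3/4) — PASS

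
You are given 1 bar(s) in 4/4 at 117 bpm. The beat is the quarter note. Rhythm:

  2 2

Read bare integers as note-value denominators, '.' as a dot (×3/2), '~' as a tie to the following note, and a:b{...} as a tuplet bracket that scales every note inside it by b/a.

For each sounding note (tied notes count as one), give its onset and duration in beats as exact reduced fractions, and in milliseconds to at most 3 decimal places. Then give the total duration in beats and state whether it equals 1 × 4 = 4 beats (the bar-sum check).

1) 0.0ms=0b +1025.641ms=2b
2) 1025.641ms=2b +1025.641ms=2b
Σ=4b of 4 (117bpm 4/4) — PASS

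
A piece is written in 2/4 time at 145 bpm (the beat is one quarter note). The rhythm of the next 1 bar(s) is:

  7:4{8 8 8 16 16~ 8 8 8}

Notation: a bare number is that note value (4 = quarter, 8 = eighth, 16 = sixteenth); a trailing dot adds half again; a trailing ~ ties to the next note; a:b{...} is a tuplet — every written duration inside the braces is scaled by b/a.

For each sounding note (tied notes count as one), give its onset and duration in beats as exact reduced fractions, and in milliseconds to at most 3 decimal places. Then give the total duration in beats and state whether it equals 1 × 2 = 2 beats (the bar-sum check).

1) 0.0ms=0b +118.227ms=2/7b
2) 118.227ms=2/7b +118.227ms=2/7b
3) 236.453ms=4/7b +118.227ms=2/7b
4) 354.68ms=6/7b +59.113ms=1/7b
5) 413.793ms=1b +177.34ms=3/7b
6) 591.133ms=10/7b +118.227ms=2/7b
7) 709.36ms=12/7b +118.227ms=2/7b
Σ=2b of 2 (145bpm 2/4) — PASS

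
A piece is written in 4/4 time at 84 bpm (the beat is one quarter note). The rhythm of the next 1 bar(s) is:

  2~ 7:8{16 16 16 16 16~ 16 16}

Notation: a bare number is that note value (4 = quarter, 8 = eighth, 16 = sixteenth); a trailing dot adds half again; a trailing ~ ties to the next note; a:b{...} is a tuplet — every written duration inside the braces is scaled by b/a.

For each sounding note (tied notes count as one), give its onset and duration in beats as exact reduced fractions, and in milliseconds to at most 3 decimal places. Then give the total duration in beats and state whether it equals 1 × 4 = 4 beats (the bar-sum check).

1) 0.0ms=0b +1632.653ms=16/7b
2) 1632.653ms=16/7b +204.082ms=2/7b
3) 1836.735ms=18/7b +204.082ms=2/7b
4) 2040.816ms=20/7b +204.082ms=2/7b
5) 2244.898ms=22/7b +408.163ms=4/7b
6) 2653.061ms=26/7b +204.082ms=2/7b
Σ=4b of 4 (84bpm 4/4) — PASS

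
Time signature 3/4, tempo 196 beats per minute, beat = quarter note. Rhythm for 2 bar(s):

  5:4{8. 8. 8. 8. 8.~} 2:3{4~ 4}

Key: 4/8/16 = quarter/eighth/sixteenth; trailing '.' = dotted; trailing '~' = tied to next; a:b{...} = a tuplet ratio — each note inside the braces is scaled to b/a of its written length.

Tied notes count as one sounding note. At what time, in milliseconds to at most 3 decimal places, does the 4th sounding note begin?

1. 0.0ms @ 0 + 183.673ms (3/5)
2. 183.673ms @ 3/5 + 183.673ms (3/5)
3. 367.347ms @ 6/5 + 183.673ms (3/5)
4. 551.02ms @ 9/5 + 183.673ms (3/5)
5. 734.694ms @ 12/5 + 1102.041ms (18/5)

note 4 onset = 9/5b = 551.02ms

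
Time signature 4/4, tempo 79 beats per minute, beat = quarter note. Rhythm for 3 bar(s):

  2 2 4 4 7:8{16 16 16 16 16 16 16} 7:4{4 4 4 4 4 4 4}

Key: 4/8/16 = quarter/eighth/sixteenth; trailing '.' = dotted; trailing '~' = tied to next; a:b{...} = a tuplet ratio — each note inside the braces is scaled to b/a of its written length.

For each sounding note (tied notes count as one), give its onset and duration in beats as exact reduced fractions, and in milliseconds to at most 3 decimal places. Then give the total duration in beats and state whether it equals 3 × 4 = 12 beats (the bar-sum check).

1) 0.0ms=0b +1518.987ms=2b
2) 1518.987ms=2b +1518.987ms=2b
3) 3037.975ms=4b +759.494ms=1b
4) 3797.468ms=5b +759.494ms=1b
5) 4556.962ms=6b +216.998ms=2/7b
6) 4773.96ms=44/7b +216.998ms=2/7b
7) 4990.958ms=46/7b +216.998ms=2/7b
8) 5207.957ms=48/7b +216.998ms=2/7b
9) 5424.955ms=50/7b +216.998ms=2/7b
10) 5641.953ms=52/7b +216.998ms=2/7b
11) 5858.951ms=54/7b +216.998ms=2/7b
12) 6075.949ms=8b +433.996ms=4/7b
13) 6509.946ms=60/7b +433.996ms=4/7b
14) 6943.942ms=64/7b +433.996ms=4/7b
15) 7377.939ms=68/7b +433.996ms=4/7b
16) 7811.935ms=72/7b +433.996ms=4/7b
17) 8245.931ms=76/7b +433.996ms=4/7b
18) 8679.928ms=80/7b +433.996ms=4/7b
Σ=12b of 12 (79bpm 4/4) — PASS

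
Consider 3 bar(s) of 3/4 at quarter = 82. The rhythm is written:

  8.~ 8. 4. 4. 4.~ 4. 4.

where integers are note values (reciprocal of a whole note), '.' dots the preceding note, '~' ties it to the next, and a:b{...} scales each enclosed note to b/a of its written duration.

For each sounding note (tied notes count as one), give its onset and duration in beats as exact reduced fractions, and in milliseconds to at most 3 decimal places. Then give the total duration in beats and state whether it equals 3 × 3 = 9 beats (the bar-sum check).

1) 0.0ms=0b +1097.561ms=3/2b
2) 1097.561ms=3/2b +1097.561ms=3/2b
3) 2195.122ms=3b +1097.561ms=3/2b
4) 3292.683ms=9/2b +2195.122ms=3b
5) 5487.805ms=15/2b +1097.561ms=3/2b
Σ=9b of 9 (82bpm 3/4) — PASS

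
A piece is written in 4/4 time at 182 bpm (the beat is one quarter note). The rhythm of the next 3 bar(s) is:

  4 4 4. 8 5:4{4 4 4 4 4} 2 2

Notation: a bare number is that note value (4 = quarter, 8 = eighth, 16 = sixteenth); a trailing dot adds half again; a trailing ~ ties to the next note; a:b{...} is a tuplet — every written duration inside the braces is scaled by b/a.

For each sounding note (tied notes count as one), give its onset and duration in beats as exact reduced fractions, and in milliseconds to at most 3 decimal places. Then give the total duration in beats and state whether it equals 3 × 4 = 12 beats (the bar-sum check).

1) 0.0ms=0b +329.67ms=1b
2) 329.67ms=1b +329.67ms=1b
3) 659.341ms=2b +494.505ms=3/2b
4) 1153.846ms=7/2b +164.835ms=1/2b
5) 1318.681ms=4b +263.736ms=4/5b
6) 1582.418ms=24/5b +263.736ms=4/5b
7) 1846.154ms=28/5b +263.736ms=4/5b
8) 2109.89ms=32/5b +263.736ms=4/5b
9) 2373.626ms=36/5b +263.736ms=4/5b
10) 2637.363ms=8b +659.341ms=2b
11) 3296.703ms=10b +659.341ms=2b
Σ=12b of 12 (182bpm 4/4) — PASS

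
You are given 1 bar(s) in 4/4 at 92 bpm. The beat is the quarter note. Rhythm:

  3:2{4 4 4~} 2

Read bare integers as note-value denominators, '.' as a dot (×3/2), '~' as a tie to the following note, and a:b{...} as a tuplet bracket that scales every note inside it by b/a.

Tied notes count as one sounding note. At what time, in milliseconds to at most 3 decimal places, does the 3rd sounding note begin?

1. 0.0ms @ 0 + 434.783ms (2/3)
2. 434.783ms @ 2/3 + 434.783ms (2/3)
3. 869.565ms @ 4/3 + 1739.13ms (8/3)

note 3 onset = 4/3b = 869.565ms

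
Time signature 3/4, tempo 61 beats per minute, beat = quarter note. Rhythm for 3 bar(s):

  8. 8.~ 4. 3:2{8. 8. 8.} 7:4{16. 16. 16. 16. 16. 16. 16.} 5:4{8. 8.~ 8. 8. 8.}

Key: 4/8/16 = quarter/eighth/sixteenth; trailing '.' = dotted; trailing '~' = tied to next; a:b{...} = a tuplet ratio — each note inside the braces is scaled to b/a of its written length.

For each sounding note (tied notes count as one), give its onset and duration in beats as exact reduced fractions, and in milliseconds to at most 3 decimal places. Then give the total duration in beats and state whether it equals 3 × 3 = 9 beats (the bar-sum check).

1) 0.0ms=0b +737.705ms=3/4b
2) 737.705ms=3/4b +2213.115ms=9/4b
3) 2950.82ms=3b +491.803ms=1/2b
4) 3442.623ms=7/2b +491.803ms=1/2b
5) 3934.426ms=4b +491.803ms=1/2b
6) 4426.23ms=9/2b +210.773ms=3/14b
7) 4637.002ms=33/7b +210.773ms=3/14b
8) 4847.775ms=69/14b +210.773ms=3/14b
9) 5058.548ms=36/7b +210.773ms=3/14b
10) 5269.321ms=75/14b +210.773ms=3/14b
11) 5480.094ms=39/7b +210.773ms=3/14b
12) 5690.867ms=81/14b +210.773ms=3/14b
13) 5901.639ms=6b +590.164ms=3/5b
14) 6491.803ms=33/5b +1180.328ms=6/5b
15) 7672.131ms=39/5b +590.164ms=3/5b
16) 8262.295ms=42/5b +590.164ms=3/5b
Σ=9b of 9 (61bpm 3/4) — PASS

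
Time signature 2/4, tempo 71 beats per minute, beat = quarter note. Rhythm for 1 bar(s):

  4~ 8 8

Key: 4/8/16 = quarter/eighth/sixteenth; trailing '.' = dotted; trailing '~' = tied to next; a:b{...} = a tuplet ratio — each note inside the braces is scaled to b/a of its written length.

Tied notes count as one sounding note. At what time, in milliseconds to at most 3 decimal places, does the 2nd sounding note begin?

note 2 onset = 3/2b = 1267.606ms

1. 0.0ms @ 0 + 1267.606ms (3/2)
2. 1267.606ms @ 3/2 + 422.535ms (1/2)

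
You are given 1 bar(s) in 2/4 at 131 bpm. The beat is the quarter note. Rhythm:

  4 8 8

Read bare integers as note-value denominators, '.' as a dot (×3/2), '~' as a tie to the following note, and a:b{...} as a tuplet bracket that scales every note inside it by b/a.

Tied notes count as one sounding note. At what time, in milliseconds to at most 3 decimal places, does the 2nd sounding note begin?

1. 0.0ms @ 0 + 458.015ms (1)
2. 458.015ms @ 1 + 229.008ms (1/2)
3. 687.023ms @ 3/2 + 229.008ms (1/2)

note 2 onset = 1b = 458.015ms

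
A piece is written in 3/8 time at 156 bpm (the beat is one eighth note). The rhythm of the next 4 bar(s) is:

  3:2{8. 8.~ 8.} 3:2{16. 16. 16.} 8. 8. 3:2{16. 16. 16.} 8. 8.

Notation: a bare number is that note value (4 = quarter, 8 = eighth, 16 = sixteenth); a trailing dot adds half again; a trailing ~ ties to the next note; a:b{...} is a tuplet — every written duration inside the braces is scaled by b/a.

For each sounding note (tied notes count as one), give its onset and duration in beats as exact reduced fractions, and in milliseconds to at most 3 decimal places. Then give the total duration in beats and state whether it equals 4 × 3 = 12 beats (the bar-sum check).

1) 0.0ms=0b +384.615ms=1b
2) 384.615ms=1b +769.231ms=2b
3) 1153.846ms=3b +192.308ms=1/2b
4) 1346.154ms=7/2b +192.308ms=1/2b
5) 1538.462ms=4b +192.308ms=1/2b
6) 1730.769ms=9/2b +576.923ms=3/2b
7) 2307.692ms=6b +576.923ms=3/2b
8) 2884.615ms=15/2b +192.308ms=1/2b
9) 3076.923ms=8b +192.308ms=1/2b
10) 3269.231ms=17/2b +192.308ms=1/2b
11) 3461.538ms=9b +576.923ms=3/2b
12) 4038.462ms=21/2b +576.923ms=3/2b
Σ=12b of 12 (156bpm 3/8) — PASS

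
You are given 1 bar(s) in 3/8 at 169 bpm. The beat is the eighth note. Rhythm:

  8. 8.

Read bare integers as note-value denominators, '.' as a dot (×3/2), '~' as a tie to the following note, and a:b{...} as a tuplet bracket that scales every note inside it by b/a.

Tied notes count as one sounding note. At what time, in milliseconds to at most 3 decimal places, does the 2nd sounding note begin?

1. 0.0ms @ 0 + 532.544ms (3/2)
2. 532.544ms @ 3/2 + 532.544ms (3/2)

note 2 onset = 3/2b = 532.544ms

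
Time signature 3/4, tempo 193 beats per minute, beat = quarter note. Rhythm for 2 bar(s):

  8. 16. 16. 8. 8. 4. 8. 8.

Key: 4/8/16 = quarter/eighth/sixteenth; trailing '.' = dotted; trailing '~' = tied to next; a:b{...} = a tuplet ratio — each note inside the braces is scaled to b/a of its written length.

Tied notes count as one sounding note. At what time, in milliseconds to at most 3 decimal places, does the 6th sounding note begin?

1. 0.0ms @ 0 + 233.161ms (3/4)
2. 233.161ms @ 3/4 + 116.58ms (3/8)
3. 349.741ms @ 9/8 + 116.58ms (3/8)
4. 466.321ms @ 3/2 + 233.161ms (3/4)
5. 699.482ms @ 9/4 + 233.161ms (3/4)
6. 932.642ms @ 3 + 466.321ms (3/2)
7. 1398.964ms @ 9/2 + 233.161ms (3/4)
8. 1632.124ms @ 21/4 + 233.161ms (3/4)

note 6 onset = 3b = 932.642ms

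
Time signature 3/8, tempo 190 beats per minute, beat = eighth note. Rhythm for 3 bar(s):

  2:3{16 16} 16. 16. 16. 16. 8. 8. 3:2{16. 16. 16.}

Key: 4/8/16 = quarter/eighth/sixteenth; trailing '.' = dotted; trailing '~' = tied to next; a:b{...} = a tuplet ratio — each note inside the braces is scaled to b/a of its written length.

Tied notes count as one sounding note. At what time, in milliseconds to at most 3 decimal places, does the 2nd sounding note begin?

1. 0.0ms @ 0 + 236.842ms (3/4)
2. 236.842ms @ 3/4 + 236.842ms (3/4)
3. 473.684ms @ 3/2 + 236.842ms (3/4)
4. 710.526ms @ 9/4 + 236.842ms (3/4)
5. 947.368ms @ 3 + 236.842ms (3/4)
6. 1184.211ms @ 15/4 + 236.842ms (3/4)
7. 1421.053ms @ 9/2 + 473.684ms (3/2)
8. 1894.737ms @ 6 + 473.684ms (3/2)
9. 2368.421ms @ 15/2 + 157.895ms (1/2)
10. 2526.316ms @ 8 + 157.895ms (1/2)
11. 2684.211ms @ 17/2 + 157.895ms (1/2)

note 2 onset = 3/4b = 236.842ms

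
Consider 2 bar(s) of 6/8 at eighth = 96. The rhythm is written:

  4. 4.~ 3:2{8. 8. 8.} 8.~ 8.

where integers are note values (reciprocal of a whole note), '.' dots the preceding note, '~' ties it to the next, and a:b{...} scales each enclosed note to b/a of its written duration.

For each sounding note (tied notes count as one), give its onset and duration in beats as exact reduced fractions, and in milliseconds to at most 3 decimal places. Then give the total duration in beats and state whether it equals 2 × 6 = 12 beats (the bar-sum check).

1) 0.0ms=0b +1875.0ms=3b
2) 1875.0ms=3b +2500.0ms=4b
3) 4375.0ms=7b +625.0ms=1b
4) 5000.0ms=8b +625.0ms=1b
5) 5625.0ms=9b +1875.0ms=3b
Σ=12b of 12 (96bpm 6/8) — PASS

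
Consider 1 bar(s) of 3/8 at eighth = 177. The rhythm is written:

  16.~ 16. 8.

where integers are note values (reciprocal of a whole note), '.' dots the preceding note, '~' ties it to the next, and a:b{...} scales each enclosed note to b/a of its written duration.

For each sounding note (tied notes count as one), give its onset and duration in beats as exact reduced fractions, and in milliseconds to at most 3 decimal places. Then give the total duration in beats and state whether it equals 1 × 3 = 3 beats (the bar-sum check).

1) 0.0ms=0b +508.475ms=3/2b
2) 508.475ms=3/2b +508.475ms=3/2b
Σ=3b of 3 (177bpm 3/8) — PASS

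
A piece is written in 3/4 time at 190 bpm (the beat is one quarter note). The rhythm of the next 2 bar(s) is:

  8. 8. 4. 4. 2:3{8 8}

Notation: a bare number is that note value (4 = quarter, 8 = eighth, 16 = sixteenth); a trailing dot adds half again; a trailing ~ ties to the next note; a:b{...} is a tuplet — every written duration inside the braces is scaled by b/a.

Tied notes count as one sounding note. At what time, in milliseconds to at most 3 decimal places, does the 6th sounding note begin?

note 6 onset = 21/4b = 1657.895ms

1. 0.0ms @ 0 + 236.842ms (3/4)
2. 236.842ms @ 3/4 + 236.842ms (3/4)
3. 473.684ms @ 3/2 + 473.684ms (3/2)
4. 947.368ms @ 3 + 473.684ms (3/2)
5. 1421.053ms @ 9/2 + 236.842ms (3/4)
6. 1657.895ms @ 21/4 + 236.842ms (3/4)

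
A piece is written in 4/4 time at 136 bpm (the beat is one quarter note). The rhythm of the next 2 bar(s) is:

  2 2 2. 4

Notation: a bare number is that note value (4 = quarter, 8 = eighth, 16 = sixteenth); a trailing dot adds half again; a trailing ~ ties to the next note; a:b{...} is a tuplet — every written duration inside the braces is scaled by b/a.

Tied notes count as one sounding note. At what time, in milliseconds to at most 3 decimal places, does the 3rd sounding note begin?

1. 0.0ms @ 0 + 882.353ms (2)
2. 882.353ms @ 2 + 882.353ms (2)
3. 1764.706ms @ 4 + 1323.529ms (3)
4. 3088.235ms @ 7 + 441.176ms (1)

note 3 onset = 4b = 1764.706ms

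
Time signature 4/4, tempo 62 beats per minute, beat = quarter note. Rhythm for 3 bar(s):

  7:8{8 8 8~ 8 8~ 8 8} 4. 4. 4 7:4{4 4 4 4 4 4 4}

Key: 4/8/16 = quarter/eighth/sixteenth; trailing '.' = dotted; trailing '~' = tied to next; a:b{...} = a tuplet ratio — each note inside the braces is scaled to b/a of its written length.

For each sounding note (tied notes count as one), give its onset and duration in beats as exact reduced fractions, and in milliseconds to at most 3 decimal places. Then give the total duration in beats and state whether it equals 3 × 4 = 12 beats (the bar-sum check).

1) 0.0ms=0b +552.995ms=4/7b
2) 552.995ms=4/7b +552.995ms=4/7b
3) 1105.991ms=8/7b +1105.991ms=8/7b
4) 2211.982ms=16/7b +1105.991ms=8/7b
5) 3317.972ms=24/7b +552.995ms=4/7b
6) 3870.968ms=4b +1451.613ms=3/2b
7) 5322.581ms=11/2b +1451.613ms=3/2b
8) 6774.194ms=7b +967.742ms=1b
9) 7741.935ms=8b +552.995ms=4/7b
10) 8294.931ms=60/7b +552.995ms=4/7b
11) 8847.926ms=64/7b +552.995ms=4/7b
12) 9400.922ms=68/7b +552.995ms=4/7b
13) 9953.917ms=72/7b +552.995ms=4/7b
14) 10506.912ms=76/7b +552.995ms=4/7b
15) 11059.908ms=80/7b +552.995ms=4/7b
Σ=12b of 12 (62bpm 4/4) — PASS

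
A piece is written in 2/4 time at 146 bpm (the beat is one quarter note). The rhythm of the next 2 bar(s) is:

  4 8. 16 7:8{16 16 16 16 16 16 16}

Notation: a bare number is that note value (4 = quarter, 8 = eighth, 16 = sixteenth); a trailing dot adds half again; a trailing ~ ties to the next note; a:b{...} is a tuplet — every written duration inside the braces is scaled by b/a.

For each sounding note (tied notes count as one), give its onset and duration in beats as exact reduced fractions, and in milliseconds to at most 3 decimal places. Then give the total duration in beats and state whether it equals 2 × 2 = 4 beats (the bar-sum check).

1) 0.0ms=0b +410.959ms=1b
2) 410.959ms=1b +308.219ms=3/4b
3) 719.178ms=7/4b +102.74ms=1/4b
4) 821.918ms=2b +117.417ms=2/7b
5) 939.335ms=16/7b +117.417ms=2/7b
6) 1056.751ms=18/7b +117.417ms=2/7b
7) 1174.168ms=20/7b +117.417ms=2/7b
8) 1291.585ms=22/7b +117.417ms=2/7b
9) 1409.002ms=24/7b +117.417ms=2/7b
10) 1526.419ms=26/7b +117.417ms=2/7b
Σ=4b of 4 (146bpm 2/4) — PASS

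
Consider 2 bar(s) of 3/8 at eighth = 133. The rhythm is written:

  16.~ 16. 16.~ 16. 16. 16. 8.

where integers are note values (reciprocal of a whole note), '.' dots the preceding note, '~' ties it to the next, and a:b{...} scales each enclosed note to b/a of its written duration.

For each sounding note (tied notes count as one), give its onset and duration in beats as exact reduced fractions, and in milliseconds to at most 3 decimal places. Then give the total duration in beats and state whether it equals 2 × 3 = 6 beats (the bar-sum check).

1) 0.0ms=0b +676.692ms=3/2b
2) 676.692ms=3/2b +676.692ms=3/2b
3) 1353.383ms=3b +338.346ms=3/4b
4) 1691.729ms=15/4b +338.346ms=3/4b
5) 2030.075ms=9/2b +676.692ms=3/2b
Σ=6b of 6 (133bpm 3/8) — PASS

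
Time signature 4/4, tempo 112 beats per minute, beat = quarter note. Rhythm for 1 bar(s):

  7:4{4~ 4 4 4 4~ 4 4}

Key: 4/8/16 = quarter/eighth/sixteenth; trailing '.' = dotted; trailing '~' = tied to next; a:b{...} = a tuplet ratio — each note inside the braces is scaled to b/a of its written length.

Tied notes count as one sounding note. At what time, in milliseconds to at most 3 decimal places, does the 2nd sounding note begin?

note 2 onset = 8/7b = 612.245ms

1. 0.0ms @ 0 + 612.245ms (8/7)
2. 612.245ms @ 8/7 + 306.122ms (4/7)
3. 918.367ms @ 12/7 + 306.122ms (4/7)
4. 1224.49ms @ 16/7 + 612.245ms (8/7)
5. 1836.735ms @ 24/7 + 306.122ms (4/7)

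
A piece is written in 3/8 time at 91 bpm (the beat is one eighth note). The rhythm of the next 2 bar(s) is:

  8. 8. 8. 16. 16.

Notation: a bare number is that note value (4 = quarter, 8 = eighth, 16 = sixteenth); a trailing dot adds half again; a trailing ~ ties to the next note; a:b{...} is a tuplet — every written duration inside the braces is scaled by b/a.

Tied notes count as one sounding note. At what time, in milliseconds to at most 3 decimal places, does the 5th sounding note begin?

1. 0.0ms @ 0 + 989.011ms (3/2)
2. 989.011ms @ 3/2 + 989.011ms (3/2)
3. 1978.022ms @ 3 + 989.011ms (3/2)
4. 2967.033ms @ 9/2 + 494.505ms (3/4)
5. 3461.538ms @ 21/4 + 494.505ms (3/4)

note 5 onset = 21/4b = 3461.538ms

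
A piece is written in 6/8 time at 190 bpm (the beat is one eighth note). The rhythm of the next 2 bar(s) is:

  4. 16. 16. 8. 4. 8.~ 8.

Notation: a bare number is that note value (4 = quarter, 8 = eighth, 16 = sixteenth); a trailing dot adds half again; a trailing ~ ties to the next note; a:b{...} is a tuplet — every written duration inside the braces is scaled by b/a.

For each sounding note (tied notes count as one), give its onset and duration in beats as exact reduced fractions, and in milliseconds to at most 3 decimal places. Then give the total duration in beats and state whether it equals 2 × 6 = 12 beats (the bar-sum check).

1) 0.0ms=0b +947.368ms=3b
2) 947.368ms=3b +236.842ms=3/4b
3) 1184.211ms=15/4b +236.842ms=3/4b
4) 1421.053ms=9/2b +473.684ms=3/2b
5) 1894.737ms=6b +947.368ms=3b
6) 2842.105ms=9b +947.368ms=3b
Σ=12b of 12 (190bpm 6/8) — PASS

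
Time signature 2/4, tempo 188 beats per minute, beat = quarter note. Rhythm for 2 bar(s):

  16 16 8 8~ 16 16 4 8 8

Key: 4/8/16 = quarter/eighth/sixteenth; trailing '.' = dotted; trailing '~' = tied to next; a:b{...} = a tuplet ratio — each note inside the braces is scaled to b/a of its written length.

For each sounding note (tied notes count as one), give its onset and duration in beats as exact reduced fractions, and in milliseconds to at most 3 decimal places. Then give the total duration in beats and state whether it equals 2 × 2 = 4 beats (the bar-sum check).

1) 0.0ms=0b +79.787ms=1/4b
2) 79.787ms=1/4b +79.787ms=1/4b
3) 159.574ms=1/2b +159.574ms=1/2b
4) 319.149ms=1b +239.362ms=3/4b
5) 558.511ms=7/4b +79.787ms=1/4b
6) 638.298ms=2b +319.149ms=1b
7) 957.447ms=3b +159.574ms=1/2b
8) 1117.021ms=7/2b +159.574ms=1/2b
Σ=4b of 4 (188bpm 2/4) — PASS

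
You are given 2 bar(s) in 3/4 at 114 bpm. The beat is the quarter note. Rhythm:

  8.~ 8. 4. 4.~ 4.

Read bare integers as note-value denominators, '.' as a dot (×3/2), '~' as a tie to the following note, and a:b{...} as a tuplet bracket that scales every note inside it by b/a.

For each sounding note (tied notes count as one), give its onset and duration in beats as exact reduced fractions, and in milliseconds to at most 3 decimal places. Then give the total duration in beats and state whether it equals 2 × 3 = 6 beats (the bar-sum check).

1) 0.0ms=0b +789.474ms=3/2b
2) 789.474ms=3/2b +789.474ms=3/2b
3) 1578.947ms=3b +1578.947ms=3b
Σ=6b of 6 (114bpm 3/4) — PASS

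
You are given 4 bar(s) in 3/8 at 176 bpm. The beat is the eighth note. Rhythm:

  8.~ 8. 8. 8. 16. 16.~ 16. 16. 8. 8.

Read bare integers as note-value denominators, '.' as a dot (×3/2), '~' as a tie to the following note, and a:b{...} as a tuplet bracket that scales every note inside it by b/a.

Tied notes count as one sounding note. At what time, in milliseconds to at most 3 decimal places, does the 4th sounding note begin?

1. 0.0ms @ 0 + 1022.727ms (3)
2. 1022.727ms @ 3 + 511.364ms (3/2)
3. 1534.091ms @ 9/2 + 511.364ms (3/2)
4. 2045.455ms @ 6 + 255.682ms (3/4)
5. 2301.136ms @ 27/4 + 511.364ms (3/2)
6. 2812.5ms @ 33/4 + 255.682ms (3/4)
7. 3068.182ms @ 9 + 511.364ms (3/2)
8. 3579.545ms @ 21/2 + 511.364ms (3/2)

note 4 onset = 6b = 2045.455ms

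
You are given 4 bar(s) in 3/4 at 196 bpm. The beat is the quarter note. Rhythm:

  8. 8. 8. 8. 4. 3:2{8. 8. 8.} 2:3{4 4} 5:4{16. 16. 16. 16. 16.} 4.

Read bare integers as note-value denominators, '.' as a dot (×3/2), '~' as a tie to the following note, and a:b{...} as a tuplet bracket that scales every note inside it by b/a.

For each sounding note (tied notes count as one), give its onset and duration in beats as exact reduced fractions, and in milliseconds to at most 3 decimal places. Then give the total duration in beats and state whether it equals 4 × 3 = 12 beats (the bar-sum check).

1) 0.0ms=0b +229.592ms=3/4b
2) 229.592ms=3/4b +229.592ms=3/4b
3) 459.184ms=3/2b +229.592ms=3/4b
4) 688.776ms=9/4b +229.592ms=3/4b
5) 918.367ms=3b +459.184ms=3/2b
6) 1377.551ms=9/2b +153.061ms=1/2b
7) 1530.612ms=5b +153.061ms=1/2b
8) 1683.673ms=11/2b +153.061ms=1/2b
9) 1836.735ms=6b +459.184ms=3/2b
10) 2295.918ms=15/2b +459.184ms=3/2b
11) 2755.102ms=9b +91.837ms=3/10b
12) 2846.939ms=93/10b +91.837ms=3/10b
13) 2938.776ms=48/5b +91.837ms=3/10b
14) 3030.612ms=99/10b +91.837ms=3/10b
15) 3122.449ms=51/5b +91.837ms=3/10b
16) 3214.286ms=21/2b +459.184ms=3/2b
Σ=12b of 12 (196bpm 3/4) — PASS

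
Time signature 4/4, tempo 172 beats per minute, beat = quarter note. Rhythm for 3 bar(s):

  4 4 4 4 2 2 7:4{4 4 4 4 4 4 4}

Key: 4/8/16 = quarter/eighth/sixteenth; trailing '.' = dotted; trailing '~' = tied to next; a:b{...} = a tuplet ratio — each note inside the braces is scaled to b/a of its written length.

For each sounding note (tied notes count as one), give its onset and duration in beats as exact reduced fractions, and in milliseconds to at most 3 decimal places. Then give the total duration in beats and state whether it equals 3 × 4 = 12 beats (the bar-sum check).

1) 0.0ms=0b +348.837ms=1b
2) 348.837ms=1b +348.837ms=1b
3) 697.674ms=2b +348.837ms=1b
4) 1046.512ms=3b +348.837ms=1b
5) 1395.349ms=4b +697.674ms=2b
6) 2093.023ms=6b +697.674ms=2b
7) 2790.698ms=8b +199.336ms=4/7b
8) 2990.033ms=60/7b +199.336ms=4/7b
9) 3189.369ms=64/7b +199.336ms=4/7b
10) 3388.704ms=68/7b +199.336ms=4/7b
11) 3588.04ms=72/7b +199.336ms=4/7b
12) 3787.375ms=76/7b +199.336ms=4/7b
13) 3986.711ms=80/7b +199.336ms=4/7b
Σ=12b of 12 (172bpm 4/4) — PASS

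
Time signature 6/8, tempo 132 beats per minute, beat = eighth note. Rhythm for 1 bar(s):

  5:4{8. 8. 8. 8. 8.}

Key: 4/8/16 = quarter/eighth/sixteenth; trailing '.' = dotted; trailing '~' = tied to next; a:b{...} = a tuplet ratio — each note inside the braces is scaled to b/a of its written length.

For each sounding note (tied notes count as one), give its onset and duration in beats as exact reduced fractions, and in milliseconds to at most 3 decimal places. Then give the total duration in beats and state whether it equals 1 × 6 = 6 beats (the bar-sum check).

1) 0.0ms=0b +545.455ms=6/5b
2) 545.455ms=6/5b +545.455ms=6/5b
3) 1090.909ms=12/5b +545.455ms=6/5b
4) 1636.364ms=18/5b +545.455ms=6/5b
5) 2181.818ms=24/5b +545.455ms=6/5b
Σ=6b of 6 (132bpm 6/8) — PASS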